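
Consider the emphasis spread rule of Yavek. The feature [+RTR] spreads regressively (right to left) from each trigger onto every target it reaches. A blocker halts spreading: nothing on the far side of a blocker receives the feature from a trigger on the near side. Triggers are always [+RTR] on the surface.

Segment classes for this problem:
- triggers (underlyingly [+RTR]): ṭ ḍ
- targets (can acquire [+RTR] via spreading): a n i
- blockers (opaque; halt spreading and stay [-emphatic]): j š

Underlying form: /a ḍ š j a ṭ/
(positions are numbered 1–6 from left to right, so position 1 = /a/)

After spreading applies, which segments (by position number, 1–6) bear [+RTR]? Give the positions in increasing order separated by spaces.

1 2 5 6

From /ḍ/ at 2 leftward: 1 /a/ → [+RTR]; word edge.
From /ṭ/ at 6 leftward: 5 /a/ → [+RTR]; 4 /j/ blocks.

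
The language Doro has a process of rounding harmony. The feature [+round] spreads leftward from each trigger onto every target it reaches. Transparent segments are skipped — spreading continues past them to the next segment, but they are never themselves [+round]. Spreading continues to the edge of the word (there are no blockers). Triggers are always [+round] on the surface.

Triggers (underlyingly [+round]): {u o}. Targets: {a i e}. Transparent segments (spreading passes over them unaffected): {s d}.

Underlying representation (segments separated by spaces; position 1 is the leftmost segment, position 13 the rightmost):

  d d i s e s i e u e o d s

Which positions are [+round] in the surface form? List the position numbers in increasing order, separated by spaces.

3 5 7 8 9 10 11

From /u/ at 9 leftward: 8 /e/ → [+round]; 7 /i/ → [+round]; 6 /s/ transparent; 5 /e/ → [+round]; 4 /s/ transparent; 3 /i/ → [+round]; 2 /d/ transparent; 1 /d/ transparent; word edge.
From /o/ at 11 leftward: 10 /e/ → [+round]; 9 /u/ is itself a trigger — this domain ends here.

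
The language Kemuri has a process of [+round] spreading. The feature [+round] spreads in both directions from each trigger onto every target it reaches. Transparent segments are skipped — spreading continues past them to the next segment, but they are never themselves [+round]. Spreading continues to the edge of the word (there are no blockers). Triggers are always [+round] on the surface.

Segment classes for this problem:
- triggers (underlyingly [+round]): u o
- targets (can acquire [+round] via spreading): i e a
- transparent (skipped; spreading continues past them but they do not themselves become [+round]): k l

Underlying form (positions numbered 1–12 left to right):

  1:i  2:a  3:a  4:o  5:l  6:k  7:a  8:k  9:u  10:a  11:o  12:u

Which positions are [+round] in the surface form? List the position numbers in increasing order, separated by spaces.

From /o/ at 4 rightward: 5 /l/ transparent; 6 /k/ transparent; 7 /a/ → [+round]; 8 /k/ transparent; 9 /u/ is itself a trigger — this domain ends here.
From /o/ at 4 leftward: 3 /a/ → [+round]; 2 /a/ → [+round]; 1 /i/ → [+round]; word edge.
From /u/ at 9 rightward: 10 /a/ → [+round]; 11 /o/ is itself a trigger — this domain ends here.
From /u/ at 9 leftward: 8 /k/ transparent; 7 /a/ → [+round]; 6 /k/ transparent; 5 /l/ transparent; 4 /o/ is itself a trigger — this domain ends here.
From /o/ at 11 rightward: 12 /u/ is itself a trigger — this domain ends here.
From /o/ at 11 leftward: 10 /a/ → [+round]; 9 /u/ is itself a trigger — this domain ends here.
From /u/ at 12 rightward: word edge.
From /u/ at 12 leftward: 11 /o/ is itself a trigger — this domain ends here.

1 2 3 4 7 9 10 11 12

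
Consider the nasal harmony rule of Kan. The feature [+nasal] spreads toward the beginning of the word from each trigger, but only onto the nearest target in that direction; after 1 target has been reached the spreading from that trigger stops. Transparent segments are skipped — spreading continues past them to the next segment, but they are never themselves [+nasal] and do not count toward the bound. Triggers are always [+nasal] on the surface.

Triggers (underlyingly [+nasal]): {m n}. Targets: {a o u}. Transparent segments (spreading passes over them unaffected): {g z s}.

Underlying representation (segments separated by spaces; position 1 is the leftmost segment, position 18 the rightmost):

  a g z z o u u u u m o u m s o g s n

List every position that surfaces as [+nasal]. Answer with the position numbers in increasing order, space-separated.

From /m/ at 10 leftward: 9 /u/ → [+nasal]; bound reached.
From /m/ at 13 leftward: 12 /u/ → [+nasal]; bound reached.
From /n/ at 18 leftward: 17 /s/ transparent; 16 /g/ transparent; 15 /o/ → [+nasal]; bound reached.
Targets with no active source: positions 1 5 6 7 8 11 stay [-nasal].

9 10 12 13 15 18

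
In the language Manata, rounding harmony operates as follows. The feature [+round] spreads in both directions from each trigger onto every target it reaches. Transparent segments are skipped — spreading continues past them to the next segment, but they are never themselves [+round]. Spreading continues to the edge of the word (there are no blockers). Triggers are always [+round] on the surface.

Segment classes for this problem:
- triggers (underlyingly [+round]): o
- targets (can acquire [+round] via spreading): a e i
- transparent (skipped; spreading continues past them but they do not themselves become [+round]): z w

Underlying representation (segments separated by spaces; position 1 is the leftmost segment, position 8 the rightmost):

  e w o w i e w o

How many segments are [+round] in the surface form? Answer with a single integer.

From /o/ at 3 rightward: 4 /w/ transparent; 5 /i/ → [+round]; 6 /e/ → [+round]; 7 /w/ transparent; 8 /o/ is itself a trigger — this domain ends here.
From /o/ at 3 leftward: 2 /w/ transparent; 1 /e/ → [+round]; word edge.
From /o/ at 8 rightward: word edge.
From /o/ at 8 leftward: 7 /w/ transparent; 6 /e/ → [+round]; 5 /i/ → [+round]; 4 /w/ transparent; 3 /o/ is itself a trigger — this domain ends here.
[+round] positions on the surface: 1 3 5 6 8.

5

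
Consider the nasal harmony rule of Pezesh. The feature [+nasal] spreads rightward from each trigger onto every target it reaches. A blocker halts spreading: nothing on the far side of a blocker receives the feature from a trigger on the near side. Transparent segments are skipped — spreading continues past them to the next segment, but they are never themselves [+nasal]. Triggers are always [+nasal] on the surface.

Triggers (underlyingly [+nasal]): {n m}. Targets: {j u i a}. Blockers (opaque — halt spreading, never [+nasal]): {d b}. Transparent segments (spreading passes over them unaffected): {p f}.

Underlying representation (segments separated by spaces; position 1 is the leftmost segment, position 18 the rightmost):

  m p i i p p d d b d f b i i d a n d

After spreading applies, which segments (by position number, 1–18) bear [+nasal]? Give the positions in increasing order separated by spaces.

From /m/ at 1 rightward: 2 /p/ transparent; 3 /i/ → [+nasal]; 4 /i/ → [+nasal]; 5 /p/ transparent; 6 /p/ transparent; 7 /d/ blocks.
From /n/ at 17 rightward: 18 /d/ blocks.
Targets with no active source: positions 13 14 16 stay [-nasal].

1 3 4 17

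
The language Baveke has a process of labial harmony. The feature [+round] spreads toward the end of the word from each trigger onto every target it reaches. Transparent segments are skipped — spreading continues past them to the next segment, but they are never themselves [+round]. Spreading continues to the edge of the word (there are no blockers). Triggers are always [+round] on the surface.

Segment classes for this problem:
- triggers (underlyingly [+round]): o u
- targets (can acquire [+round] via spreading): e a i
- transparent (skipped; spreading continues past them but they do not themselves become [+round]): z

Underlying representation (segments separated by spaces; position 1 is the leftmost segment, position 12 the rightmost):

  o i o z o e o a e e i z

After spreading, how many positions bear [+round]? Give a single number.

10

From /o/ at 1 rightward: 2 /i/ → [+round]; 3 /o/ is itself a trigger — this domain ends here.
From /o/ at 3 rightward: 4 /z/ transparent; 5 /o/ is itself a trigger — this domain ends here.
From /o/ at 5 rightward: 6 /e/ → [+round]; 7 /o/ is itself a trigger — this domain ends here.
From /o/ at 7 rightward: 8 /a/ → [+round]; 9 /e/ → [+round]; 10 /e/ → [+round]; 11 /i/ → [+round]; 12 /z/ transparent; word edge.
[+round] positions on the surface: 1 2 3 5 6 7 8 9 10 11.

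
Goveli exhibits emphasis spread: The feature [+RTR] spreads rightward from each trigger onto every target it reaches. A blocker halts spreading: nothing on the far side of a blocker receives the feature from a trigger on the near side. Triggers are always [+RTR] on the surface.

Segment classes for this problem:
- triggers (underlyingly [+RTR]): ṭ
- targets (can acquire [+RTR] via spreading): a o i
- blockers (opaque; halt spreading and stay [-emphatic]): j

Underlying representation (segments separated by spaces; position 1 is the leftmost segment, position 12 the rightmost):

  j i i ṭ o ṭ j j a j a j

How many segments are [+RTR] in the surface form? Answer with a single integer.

3

From /ṭ/ at 4 rightward: 5 /o/ → [+RTR]; 6 /ṭ/ is itself a trigger — this domain ends here.
From /ṭ/ at 6 rightward: 7 /j/ blocks.
Targets with no active source: positions 2 3 9 11 stay [-emphatic].
[+RTR] positions on the surface: 4 5 6.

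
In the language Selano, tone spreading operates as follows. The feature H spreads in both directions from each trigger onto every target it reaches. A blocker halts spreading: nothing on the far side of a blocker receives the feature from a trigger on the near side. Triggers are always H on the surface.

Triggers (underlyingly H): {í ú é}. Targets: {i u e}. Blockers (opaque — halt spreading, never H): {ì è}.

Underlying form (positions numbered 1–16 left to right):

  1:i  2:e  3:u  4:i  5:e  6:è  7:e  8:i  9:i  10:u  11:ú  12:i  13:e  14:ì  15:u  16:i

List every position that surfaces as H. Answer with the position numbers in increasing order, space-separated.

From /ú/ at 11 rightward: 12 /i/ → H; 13 /e/ → H; 14 /ì/ blocks.
From /ú/ at 11 leftward: 10 /u/ → H; 9 /i/ → H; 8 /i/ → H; 7 /e/ → H; 6 /è/ blocks.
Targets with no active source: positions 1 2 3 4 5 15 16 stay [-high tone].

7 8 9 10 11 12 13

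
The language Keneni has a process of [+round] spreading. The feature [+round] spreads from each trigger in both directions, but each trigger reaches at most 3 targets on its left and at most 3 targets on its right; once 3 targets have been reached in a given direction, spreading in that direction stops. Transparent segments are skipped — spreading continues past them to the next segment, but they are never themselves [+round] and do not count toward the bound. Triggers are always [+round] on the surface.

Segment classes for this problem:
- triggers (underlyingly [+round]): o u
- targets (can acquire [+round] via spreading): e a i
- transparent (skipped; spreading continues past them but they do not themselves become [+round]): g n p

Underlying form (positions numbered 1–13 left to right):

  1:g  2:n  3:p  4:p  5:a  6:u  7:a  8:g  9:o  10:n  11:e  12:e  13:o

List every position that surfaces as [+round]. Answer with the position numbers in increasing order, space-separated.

From /u/ at 6 rightward: 7 /a/ → [+round]; 8 /g/ transparent; 9 /o/ is itself a trigger — this domain ends here.
From /u/ at 6 leftward: 5 /a/ → [+round]; 4 /p/ transparent; 3 /p/ transparent; 2 /n/ transparent; 1 /g/ transparent; word edge.
From /o/ at 9 rightward: 10 /n/ transparent; 11 /e/ → [+round]; 12 /e/ → [+round]; 13 /o/ is itself a trigger — this domain ends here.
From /o/ at 9 leftward: 8 /g/ transparent; 7 /a/ → [+round]; 6 /u/ is itself a trigger — this domain ends here.
From /o/ at 13 rightward: word edge.
From /o/ at 13 leftward: 12 /e/ → [+round]; 11 /e/ → [+round]; 10 /n/ transparent; 9 /o/ is itself a trigger — this domain ends here.

5 6 7 9 11 12 13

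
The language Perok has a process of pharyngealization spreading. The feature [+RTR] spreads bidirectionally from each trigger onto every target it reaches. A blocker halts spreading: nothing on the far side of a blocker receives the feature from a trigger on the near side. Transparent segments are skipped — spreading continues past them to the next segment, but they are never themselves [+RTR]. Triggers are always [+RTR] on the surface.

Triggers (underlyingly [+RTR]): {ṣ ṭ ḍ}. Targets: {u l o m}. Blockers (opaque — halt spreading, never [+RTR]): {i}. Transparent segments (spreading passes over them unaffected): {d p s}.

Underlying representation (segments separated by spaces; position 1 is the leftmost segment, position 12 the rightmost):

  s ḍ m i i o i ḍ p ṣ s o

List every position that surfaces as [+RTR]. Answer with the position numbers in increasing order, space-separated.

2 3 8 10 12

From /ḍ/ at 2 rightward: 3 /m/ → [+RTR]; 4 /i/ blocks.
From /ḍ/ at 2 leftward: 1 /s/ transparent; word edge.
From /ḍ/ at 8 rightward: 9 /p/ transparent; 10 /ṣ/ is itself a trigger — this domain ends here.
From /ḍ/ at 8 leftward: 7 /i/ blocks.
From /ṣ/ at 10 rightward: 11 /s/ transparent; 12 /o/ → [+RTR]; word edge.
From /ṣ/ at 10 leftward: 9 /p/ transparent; 8 /ḍ/ is itself a trigger — this domain ends here.
Target with no active source: position 6 stays [-emphatic].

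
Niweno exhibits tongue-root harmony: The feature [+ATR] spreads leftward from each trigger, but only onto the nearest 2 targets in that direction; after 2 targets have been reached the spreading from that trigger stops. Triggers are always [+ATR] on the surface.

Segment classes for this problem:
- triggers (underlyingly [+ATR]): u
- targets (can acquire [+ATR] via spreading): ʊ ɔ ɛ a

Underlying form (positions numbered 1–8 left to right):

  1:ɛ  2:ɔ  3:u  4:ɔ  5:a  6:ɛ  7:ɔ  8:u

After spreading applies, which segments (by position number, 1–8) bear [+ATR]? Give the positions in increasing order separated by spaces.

1 2 3 6 7 8

From /u/ at 3 leftward: 2 /ɔ/ → [+ATR]; 1 /ɛ/ → [+ATR]; bound reached.
From /u/ at 8 leftward: 7 /ɔ/ → [+ATR]; 6 /ɛ/ → [+ATR]; bound reached.
Targets with no active source: positions 4 5 stay [-ATR].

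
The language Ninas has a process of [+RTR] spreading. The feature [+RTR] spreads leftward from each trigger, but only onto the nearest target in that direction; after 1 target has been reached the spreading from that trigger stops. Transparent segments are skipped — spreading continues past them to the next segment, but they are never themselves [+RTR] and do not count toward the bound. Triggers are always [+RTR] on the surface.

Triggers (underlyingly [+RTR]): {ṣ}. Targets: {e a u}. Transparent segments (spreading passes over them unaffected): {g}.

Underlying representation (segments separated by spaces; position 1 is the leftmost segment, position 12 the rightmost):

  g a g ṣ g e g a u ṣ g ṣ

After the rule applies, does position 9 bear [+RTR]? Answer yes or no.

yes

From /ṣ/ at 4 leftward: 3 /g/ transparent; 2 /a/ → [+RTR]; bound reached.
From /ṣ/ at 10 leftward: 9 /u/ → [+RTR]; bound reached.
From /ṣ/ at 12 leftward: 11 /g/ transparent; 10 /ṣ/ is itself a trigger — this domain ends here.
Targets with no active source: positions 6 8 stay [-emphatic].
[+RTR] positions on the surface: 2 4 9 10 12.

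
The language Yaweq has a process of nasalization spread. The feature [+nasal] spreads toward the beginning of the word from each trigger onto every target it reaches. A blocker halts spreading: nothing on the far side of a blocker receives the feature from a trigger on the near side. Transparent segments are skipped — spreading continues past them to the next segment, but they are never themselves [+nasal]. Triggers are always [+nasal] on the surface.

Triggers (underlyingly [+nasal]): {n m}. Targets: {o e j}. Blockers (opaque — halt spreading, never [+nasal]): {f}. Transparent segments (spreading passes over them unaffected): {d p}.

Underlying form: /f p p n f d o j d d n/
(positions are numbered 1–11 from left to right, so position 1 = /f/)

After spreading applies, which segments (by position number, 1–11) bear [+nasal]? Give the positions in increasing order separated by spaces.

From /n/ at 4 leftward: 3 /p/ transparent; 2 /p/ transparent; 1 /f/ blocks.
From /n/ at 11 leftward: 10 /d/ transparent; 9 /d/ transparent; 8 /j/ → [+nasal]; 7 /o/ → [+nasal]; 6 /d/ transparent; 5 /f/ blocks.

4 7 8 11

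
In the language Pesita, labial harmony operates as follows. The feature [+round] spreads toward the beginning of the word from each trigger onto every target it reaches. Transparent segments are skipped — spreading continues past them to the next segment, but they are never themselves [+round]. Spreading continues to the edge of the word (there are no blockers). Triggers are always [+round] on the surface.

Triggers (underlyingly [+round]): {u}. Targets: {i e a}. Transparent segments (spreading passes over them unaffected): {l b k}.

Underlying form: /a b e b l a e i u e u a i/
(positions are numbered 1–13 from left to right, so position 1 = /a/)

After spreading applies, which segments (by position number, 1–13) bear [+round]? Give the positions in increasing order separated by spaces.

1 3 6 7 8 9 10 11

From /u/ at 9 leftward: 8 /i/ → [+round]; 7 /e/ → [+round]; 6 /a/ → [+round]; 5 /l/ transparent; 4 /b/ transparent; 3 /e/ → [+round]; 2 /b/ transparent; 1 /a/ → [+round]; word edge.
From /u/ at 11 leftward: 10 /e/ → [+round]; 9 /u/ is itself a trigger — this domain ends here.
Targets with no active source: positions 12 13 stay [-round].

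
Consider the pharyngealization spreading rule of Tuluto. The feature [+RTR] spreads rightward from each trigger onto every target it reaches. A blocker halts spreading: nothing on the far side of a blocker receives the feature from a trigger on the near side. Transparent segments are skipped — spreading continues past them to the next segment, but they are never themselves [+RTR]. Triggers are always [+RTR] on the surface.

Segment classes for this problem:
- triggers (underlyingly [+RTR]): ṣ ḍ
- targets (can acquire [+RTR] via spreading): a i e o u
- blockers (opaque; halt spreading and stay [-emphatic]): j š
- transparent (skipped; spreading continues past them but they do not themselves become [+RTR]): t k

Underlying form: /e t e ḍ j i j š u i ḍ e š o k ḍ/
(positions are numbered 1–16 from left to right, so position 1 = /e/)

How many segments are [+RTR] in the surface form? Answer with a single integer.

From /ḍ/ at 4 rightward: 5 /j/ blocks.
From /ḍ/ at 11 rightward: 12 /e/ → [+RTR]; 13 /š/ blocks.
From /ḍ/ at 16 rightward: word edge.
Targets with no active source: positions 1 3 6 9 10 14 stay [-emphatic].
[+RTR] positions on the surface: 4 11 12 16.

4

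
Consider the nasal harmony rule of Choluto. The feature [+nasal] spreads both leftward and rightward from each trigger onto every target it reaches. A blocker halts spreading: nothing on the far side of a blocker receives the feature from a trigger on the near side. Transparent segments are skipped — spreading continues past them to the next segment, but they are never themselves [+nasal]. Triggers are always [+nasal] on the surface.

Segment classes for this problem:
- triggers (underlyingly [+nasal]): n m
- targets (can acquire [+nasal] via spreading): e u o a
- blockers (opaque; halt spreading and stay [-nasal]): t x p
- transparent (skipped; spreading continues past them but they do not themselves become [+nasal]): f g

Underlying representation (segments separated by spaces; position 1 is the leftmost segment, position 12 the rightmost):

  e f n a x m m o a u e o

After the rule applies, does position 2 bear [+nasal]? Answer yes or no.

From /n/ at 3 rightward: 4 /a/ → [+nasal]; 5 /x/ blocks.
From /n/ at 3 leftward: 2 /f/ transparent; 1 /e/ → [+nasal]; word edge.
From /m/ at 6 rightward: 7 /m/ is itself a trigger — this domain ends here.
From /m/ at 6 leftward: 5 /x/ blocks.
From /m/ at 7 rightward: 8 /o/ → [+nasal]; 9 /a/ → [+nasal]; 10 /u/ → [+nasal]; 11 /e/ → [+nasal]; 12 /o/ → [+nasal]; word edge.
From /m/ at 7 leftward: 6 /m/ is itself a trigger — this domain ends here.
[+nasal] positions on the surface: 1 3 4 6 7 8 9 10 11 12.

no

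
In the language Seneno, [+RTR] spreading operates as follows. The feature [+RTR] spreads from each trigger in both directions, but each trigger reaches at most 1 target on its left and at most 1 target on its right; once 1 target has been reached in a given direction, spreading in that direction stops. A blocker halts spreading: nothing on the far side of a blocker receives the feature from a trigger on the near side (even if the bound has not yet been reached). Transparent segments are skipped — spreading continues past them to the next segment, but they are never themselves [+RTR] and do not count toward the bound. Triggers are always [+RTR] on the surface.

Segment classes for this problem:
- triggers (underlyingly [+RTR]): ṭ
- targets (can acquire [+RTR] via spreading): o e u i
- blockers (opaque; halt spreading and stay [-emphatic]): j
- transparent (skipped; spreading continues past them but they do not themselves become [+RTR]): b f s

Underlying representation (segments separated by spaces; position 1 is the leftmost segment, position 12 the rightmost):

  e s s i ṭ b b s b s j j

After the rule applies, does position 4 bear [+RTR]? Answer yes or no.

yes

From /ṭ/ at 5 rightward: 6 /b/ transparent; 7 /b/ transparent; 8 /s/ transparent; 9 /b/ transparent; 10 /s/ transparent; 11 /j/ blocks.
From /ṭ/ at 5 leftward: 4 /i/ → [+RTR]; bound reached.
Target with no active source: position 1 stays [-emphatic].
[+RTR] positions on the surface: 4 5.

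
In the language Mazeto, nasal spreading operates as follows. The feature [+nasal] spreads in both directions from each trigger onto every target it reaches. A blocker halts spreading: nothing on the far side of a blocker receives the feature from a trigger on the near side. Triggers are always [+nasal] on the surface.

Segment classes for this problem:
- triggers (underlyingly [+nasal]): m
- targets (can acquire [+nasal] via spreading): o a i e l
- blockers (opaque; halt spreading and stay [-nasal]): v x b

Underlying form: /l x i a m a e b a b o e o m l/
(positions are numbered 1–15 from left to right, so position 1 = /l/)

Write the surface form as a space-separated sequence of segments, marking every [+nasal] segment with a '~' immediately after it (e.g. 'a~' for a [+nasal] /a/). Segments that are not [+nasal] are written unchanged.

l x i~ a~ m~ a~ e~ b a b o~ e~ o~ m~ l~

From /m/ at 5 rightward: 6 /a/ → [+nasal]; 7 /e/ → [+nasal]; 8 /b/ blocks.
From /m/ at 5 leftward: 4 /a/ → [+nasal]; 3 /i/ → [+nasal]; 2 /x/ blocks.
From /m/ at 14 rightward: 15 /l/ → [+nasal]; word edge.
From /m/ at 14 leftward: 13 /o/ → [+nasal]; 12 /e/ → [+nasal]; 11 /o/ → [+nasal]; 10 /b/ blocks.
Targets with no active source: positions 1 9 stay [-nasal].
[+nasal] positions on the surface: 3 4 5 6 7 11 12 13 14 15.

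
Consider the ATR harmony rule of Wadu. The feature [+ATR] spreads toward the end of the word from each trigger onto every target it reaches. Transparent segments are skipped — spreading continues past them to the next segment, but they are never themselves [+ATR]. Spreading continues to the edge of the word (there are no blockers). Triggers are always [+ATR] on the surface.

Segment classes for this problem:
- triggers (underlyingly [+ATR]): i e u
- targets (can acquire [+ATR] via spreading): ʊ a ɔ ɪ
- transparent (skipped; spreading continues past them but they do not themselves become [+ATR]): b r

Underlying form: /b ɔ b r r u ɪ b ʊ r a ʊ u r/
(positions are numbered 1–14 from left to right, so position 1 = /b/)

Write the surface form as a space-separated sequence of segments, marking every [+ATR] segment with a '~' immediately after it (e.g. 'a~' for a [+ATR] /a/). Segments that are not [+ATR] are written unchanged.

From /u/ at 6 rightward: 7 /ɪ/ → [+ATR]; 8 /b/ transparent; 9 /ʊ/ → [+ATR]; 10 /r/ transparent; 11 /a/ → [+ATR]; 12 /ʊ/ → [+ATR]; 13 /u/ is itself a trigger — this domain ends here.
From /u/ at 13 rightward: 14 /r/ transparent; word edge.
Target with no active source: position 2 stays [-ATR].
[+ATR] positions on the surface: 6 7 9 11 12 13.

b ɔ b r r u~ ɪ~ b ʊ~ r a~ ʊ~ u~ r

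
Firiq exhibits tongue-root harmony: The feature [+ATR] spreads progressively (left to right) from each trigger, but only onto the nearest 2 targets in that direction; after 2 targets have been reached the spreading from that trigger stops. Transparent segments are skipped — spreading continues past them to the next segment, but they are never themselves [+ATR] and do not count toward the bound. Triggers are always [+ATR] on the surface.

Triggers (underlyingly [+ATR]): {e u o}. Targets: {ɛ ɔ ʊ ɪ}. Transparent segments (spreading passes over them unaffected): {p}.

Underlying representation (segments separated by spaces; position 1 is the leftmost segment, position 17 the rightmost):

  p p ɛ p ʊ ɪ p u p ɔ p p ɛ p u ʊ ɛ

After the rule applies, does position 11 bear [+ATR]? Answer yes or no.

From /u/ at 8 rightward: 9 /p/ transparent; 10 /ɔ/ → [+ATR]; 11 /p/ transparent; 12 /p/ transparent; 13 /ɛ/ → [+ATR]; bound reached.
From /u/ at 15 rightward: 16 /ʊ/ → [+ATR]; 17 /ɛ/ → [+ATR]; bound reached.
Targets with no active source: positions 3 5 6 stay [-ATR].
[+ATR] positions on the surface: 8 10 13 15 16 17.

no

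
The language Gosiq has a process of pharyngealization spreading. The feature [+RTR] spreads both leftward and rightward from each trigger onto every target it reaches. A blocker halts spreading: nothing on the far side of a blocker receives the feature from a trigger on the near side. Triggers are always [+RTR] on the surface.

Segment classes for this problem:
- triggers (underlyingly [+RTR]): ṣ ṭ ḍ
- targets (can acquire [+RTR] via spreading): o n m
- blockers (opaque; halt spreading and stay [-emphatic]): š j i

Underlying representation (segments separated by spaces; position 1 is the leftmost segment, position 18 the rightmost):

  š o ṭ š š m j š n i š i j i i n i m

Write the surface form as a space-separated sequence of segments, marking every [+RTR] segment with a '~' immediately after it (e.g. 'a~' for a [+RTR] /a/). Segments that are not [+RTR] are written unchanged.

š o~ ṭ~ š š m j š n i š i j i i n i m

From /ṭ/ at 3 rightward: 4 /š/ blocks.
From /ṭ/ at 3 leftward: 2 /o/ → [+RTR]; 1 /š/ blocks.
Targets with no active source: positions 6 9 16 18 stay [-emphatic].
[+RTR] positions on the surface: 2 3.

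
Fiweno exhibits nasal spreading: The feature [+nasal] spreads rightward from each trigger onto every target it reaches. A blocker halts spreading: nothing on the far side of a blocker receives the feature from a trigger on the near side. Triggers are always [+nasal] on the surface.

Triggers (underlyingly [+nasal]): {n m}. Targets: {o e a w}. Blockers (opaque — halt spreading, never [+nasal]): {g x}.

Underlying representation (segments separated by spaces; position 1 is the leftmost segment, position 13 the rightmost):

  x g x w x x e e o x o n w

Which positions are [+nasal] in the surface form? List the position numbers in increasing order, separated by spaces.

From /n/ at 12 rightward: 13 /w/ → [+nasal]; word edge.
Targets with no active source: positions 4 7 8 9 11 stay [-nasal].

12 13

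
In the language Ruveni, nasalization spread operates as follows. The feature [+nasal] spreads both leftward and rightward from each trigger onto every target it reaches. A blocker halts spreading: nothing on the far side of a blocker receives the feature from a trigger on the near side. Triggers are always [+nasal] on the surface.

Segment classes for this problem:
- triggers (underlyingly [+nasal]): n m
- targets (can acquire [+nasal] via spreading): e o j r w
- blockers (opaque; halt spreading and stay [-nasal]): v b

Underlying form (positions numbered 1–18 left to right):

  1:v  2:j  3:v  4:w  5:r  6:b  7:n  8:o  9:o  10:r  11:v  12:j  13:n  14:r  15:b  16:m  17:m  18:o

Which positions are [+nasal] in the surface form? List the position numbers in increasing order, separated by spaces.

From /n/ at 7 rightward: 8 /o/ → [+nasal]; 9 /o/ → [+nasal]; 10 /r/ → [+nasal]; 11 /v/ blocks.
From /n/ at 7 leftward: 6 /b/ blocks.
From /n/ at 13 rightward: 14 /r/ → [+nasal]; 15 /b/ blocks.
From /n/ at 13 leftward: 12 /j/ → [+nasal]; 11 /v/ blocks.
From /m/ at 16 rightward: 17 /m/ is itself a trigger — this domain ends here.
From /m/ at 16 leftward: 15 /b/ blocks.
From /m/ at 17 rightward: 18 /o/ → [+nasal]; word edge.
From /m/ at 17 leftward: 16 /m/ is itself a trigger — this domain ends here.
Targets with no active source: positions 2 4 5 stay [-nasal].

7 8 9 10 12 13 14 16 17 18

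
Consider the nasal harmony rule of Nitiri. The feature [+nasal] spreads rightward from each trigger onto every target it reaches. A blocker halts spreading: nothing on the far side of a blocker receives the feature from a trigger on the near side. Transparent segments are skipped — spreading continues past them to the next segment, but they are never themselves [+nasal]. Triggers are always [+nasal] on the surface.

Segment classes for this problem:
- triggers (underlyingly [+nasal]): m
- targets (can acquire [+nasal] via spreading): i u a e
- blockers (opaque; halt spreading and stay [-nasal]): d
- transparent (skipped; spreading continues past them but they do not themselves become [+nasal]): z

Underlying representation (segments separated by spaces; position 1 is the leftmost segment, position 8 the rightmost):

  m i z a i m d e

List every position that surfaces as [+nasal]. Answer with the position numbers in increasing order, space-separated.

1 2 4 5 6

From /m/ at 1 rightward: 2 /i/ → [+nasal]; 3 /z/ transparent; 4 /a/ → [+nasal]; 5 /i/ → [+nasal]; 6 /m/ is itself a trigger — this domain ends here.
From /m/ at 6 rightward: 7 /d/ blocks.
Target with no active source: position 8 stays [-nasal].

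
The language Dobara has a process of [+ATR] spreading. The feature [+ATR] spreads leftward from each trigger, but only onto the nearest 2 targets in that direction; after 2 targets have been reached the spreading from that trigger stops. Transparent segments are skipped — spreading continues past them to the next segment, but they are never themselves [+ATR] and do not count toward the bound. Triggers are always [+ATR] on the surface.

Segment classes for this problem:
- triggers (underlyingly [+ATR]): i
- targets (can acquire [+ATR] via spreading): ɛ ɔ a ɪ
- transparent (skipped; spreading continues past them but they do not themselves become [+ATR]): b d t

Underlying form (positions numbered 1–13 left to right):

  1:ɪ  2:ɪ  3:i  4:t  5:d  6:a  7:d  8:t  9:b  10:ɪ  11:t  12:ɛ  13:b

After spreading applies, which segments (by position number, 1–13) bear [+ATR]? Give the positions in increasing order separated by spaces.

1 2 3

From /i/ at 3 leftward: 2 /ɪ/ → [+ATR]; 1 /ɪ/ → [+ATR]; bound reached.
Targets with no active source: positions 6 10 12 stay [-ATR].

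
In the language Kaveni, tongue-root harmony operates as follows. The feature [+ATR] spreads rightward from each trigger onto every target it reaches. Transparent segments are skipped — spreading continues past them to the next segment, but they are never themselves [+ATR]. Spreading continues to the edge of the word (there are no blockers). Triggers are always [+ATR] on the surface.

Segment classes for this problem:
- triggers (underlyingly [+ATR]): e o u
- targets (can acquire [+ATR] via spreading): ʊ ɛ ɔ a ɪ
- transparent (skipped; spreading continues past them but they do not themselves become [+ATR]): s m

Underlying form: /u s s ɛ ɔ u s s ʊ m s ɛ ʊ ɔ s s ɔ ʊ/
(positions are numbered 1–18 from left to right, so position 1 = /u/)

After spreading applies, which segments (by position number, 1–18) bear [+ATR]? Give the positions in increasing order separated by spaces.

1 4 5 6 9 12 13 14 17 18

From /u/ at 1 rightward: 2 /s/ transparent; 3 /s/ transparent; 4 /ɛ/ → [+ATR]; 5 /ɔ/ → [+ATR]; 6 /u/ is itself a trigger — this domain ends here.
From /u/ at 6 rightward: 7 /s/ transparent; 8 /s/ transparent; 9 /ʊ/ → [+ATR]; 10 /m/ transparent; 11 /s/ transparent; 12 /ɛ/ → [+ATR]; 13 /ʊ/ → [+ATR]; 14 /ɔ/ → [+ATR]; 15 /s/ transparent; 16 /s/ transparent; 17 /ɔ/ → [+ATR]; 18 /ʊ/ → [+ATR]; word edge.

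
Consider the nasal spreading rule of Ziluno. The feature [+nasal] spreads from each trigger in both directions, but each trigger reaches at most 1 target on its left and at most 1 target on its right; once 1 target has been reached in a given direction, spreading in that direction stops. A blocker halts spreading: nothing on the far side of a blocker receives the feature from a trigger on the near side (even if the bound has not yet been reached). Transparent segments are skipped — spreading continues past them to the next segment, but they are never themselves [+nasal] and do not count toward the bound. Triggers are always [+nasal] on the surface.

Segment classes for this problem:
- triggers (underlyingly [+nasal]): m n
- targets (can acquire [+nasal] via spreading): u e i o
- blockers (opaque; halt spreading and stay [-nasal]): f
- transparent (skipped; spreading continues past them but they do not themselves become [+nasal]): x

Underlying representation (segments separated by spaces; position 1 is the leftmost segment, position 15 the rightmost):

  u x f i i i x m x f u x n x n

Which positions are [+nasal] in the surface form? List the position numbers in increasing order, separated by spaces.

6 8 11 13 15

From /m/ at 8 rightward: 9 /x/ transparent; 10 /f/ blocks.
From /m/ at 8 leftward: 7 /x/ transparent; 6 /i/ → [+nasal]; bound reached.
From /n/ at 13 rightward: 14 /x/ transparent; 15 /n/ is itself a trigger — this domain ends here.
From /n/ at 13 leftward: 12 /x/ transparent; 11 /u/ → [+nasal]; bound reached.
From /n/ at 15 rightward: word edge.
From /n/ at 15 leftward: 14 /x/ transparent; 13 /n/ is itself a trigger — this domain ends here.
Targets with no active source: positions 1 4 5 stay [-nasal].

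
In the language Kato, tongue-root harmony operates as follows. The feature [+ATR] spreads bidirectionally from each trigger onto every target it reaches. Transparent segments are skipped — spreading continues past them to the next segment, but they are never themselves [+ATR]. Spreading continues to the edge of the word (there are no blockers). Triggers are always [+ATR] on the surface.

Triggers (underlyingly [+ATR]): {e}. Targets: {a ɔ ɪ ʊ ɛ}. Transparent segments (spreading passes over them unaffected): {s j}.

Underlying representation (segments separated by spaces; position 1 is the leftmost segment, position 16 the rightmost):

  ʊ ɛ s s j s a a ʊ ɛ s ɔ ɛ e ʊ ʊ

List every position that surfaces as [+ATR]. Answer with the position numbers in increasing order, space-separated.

From /e/ at 14 rightward: 15 /ʊ/ → [+ATR]; 16 /ʊ/ → [+ATR]; word edge.
From /e/ at 14 leftward: 13 /ɛ/ → [+ATR]; 12 /ɔ/ → [+ATR]; 11 /s/ transparent; 10 /ɛ/ → [+ATR]; 9 /ʊ/ → [+ATR]; 8 /a/ → [+ATR]; 7 /a/ → [+ATR]; 6 /s/ transparent; 5 /j/ transparent; 4 /s/ transparent; 3 /s/ transparent; 2 /ɛ/ → [+ATR]; 1 /ʊ/ → [+ATR]; word edge.

1 2 7 8 9 10 12 13 14 15 16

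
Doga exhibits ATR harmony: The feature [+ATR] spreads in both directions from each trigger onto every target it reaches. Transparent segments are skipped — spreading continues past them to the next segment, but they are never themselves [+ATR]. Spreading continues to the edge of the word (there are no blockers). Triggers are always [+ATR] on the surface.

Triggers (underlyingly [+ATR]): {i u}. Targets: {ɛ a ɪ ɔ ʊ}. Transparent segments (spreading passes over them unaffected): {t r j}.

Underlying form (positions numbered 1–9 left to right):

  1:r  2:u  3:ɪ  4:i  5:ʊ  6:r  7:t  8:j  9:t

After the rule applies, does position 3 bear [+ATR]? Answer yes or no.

From /u/ at 2 rightward: 3 /ɪ/ → [+ATR]; 4 /i/ is itself a trigger — this domain ends here.
From /u/ at 2 leftward: 1 /r/ transparent; word edge.
From /i/ at 4 rightward: 5 /ʊ/ → [+ATR]; 6 /r/ transparent; 7 /t/ transparent; 8 /j/ transparent; 9 /t/ transparent; word edge.
From /i/ at 4 leftward: 3 /ɪ/ → [+ATR]; 2 /u/ is itself a trigger — this domain ends here.
[+ATR] positions on the surface: 2 3 4 5.

yes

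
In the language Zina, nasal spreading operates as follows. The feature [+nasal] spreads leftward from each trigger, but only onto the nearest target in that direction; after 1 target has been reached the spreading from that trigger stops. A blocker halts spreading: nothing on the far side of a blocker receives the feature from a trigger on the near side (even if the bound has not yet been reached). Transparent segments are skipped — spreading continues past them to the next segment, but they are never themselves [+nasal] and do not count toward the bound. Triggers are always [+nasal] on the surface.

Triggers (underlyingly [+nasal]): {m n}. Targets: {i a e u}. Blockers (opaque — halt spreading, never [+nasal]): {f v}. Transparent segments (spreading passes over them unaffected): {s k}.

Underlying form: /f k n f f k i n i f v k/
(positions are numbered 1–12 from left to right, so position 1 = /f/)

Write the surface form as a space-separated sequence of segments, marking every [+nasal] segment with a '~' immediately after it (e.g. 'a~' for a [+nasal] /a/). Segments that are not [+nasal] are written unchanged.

From /n/ at 3 leftward: 2 /k/ transparent; 1 /f/ blocks.
From /n/ at 8 leftward: 7 /i/ → [+nasal]; bound reached.
Target with no active source: position 9 stays [-nasal].
[+nasal] positions on the surface: 3 7 8.

f k n~ f f k i~ n~ i f v k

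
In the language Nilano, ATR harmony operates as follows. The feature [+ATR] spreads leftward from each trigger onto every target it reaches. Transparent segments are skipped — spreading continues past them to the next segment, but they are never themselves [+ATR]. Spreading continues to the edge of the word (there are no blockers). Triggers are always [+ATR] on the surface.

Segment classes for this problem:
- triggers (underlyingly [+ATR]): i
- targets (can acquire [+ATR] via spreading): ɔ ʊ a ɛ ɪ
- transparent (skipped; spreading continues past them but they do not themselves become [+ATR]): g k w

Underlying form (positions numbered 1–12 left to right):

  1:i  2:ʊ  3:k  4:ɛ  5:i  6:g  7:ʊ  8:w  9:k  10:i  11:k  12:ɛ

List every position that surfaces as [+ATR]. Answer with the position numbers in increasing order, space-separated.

1 2 4 5 7 10

From /i/ at 1 leftward: word edge.
From /i/ at 5 leftward: 4 /ɛ/ → [+ATR]; 3 /k/ transparent; 2 /ʊ/ → [+ATR]; 1 /i/ is itself a trigger — this domain ends here.
From /i/ at 10 leftward: 9 /k/ transparent; 8 /w/ transparent; 7 /ʊ/ → [+ATR]; 6 /g/ transparent; 5 /i/ is itself a trigger — this domain ends here.
Target with no active source: position 12 stays [-ATR].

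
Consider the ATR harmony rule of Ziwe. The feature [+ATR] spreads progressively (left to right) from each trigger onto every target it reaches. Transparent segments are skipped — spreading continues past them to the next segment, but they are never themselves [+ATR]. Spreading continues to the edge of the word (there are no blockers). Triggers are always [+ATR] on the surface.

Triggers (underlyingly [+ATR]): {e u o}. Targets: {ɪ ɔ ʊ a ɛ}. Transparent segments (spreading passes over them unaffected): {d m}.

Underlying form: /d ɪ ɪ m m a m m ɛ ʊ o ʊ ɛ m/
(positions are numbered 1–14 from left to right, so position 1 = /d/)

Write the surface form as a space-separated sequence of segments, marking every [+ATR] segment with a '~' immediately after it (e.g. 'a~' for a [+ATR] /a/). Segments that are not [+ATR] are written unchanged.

From /o/ at 11 rightward: 12 /ʊ/ → [+ATR]; 13 /ɛ/ → [+ATR]; 14 /m/ transparent; word edge.
Targets with no active source: positions 2 3 6 9 10 stay [-ATR].
[+ATR] positions on the surface: 11 12 13.

d ɪ ɪ m m a m m ɛ ʊ o~ ʊ~ ɛ~ m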